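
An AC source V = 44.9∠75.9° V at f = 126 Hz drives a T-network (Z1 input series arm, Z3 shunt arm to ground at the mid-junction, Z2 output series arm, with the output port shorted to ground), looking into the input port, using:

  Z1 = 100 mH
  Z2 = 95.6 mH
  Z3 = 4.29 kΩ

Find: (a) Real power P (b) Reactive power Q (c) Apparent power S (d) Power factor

Step 1 — Angular frequency: ω = 2π·f = 2π·126 = 791.7 rad/s.
Step 2 — Component impedances:
  Z1: Z = jωL = j·791.7·0.1 = 0 + j79.17 Ω
  Z2: Z = jωL = j·791.7·0.0956 = 0 + j75.68 Ω
  Z3: Z = R = 4290 Ω
Step 3 — With the output port shorted to ground, the output series arm Z2 runs from the junction to ground; the shunt arm Z3 also runs from the junction to ground. They appear in parallel: Z3 || Z2 = 1.335 + j75.66 Ω.
Step 4 — Series with input arm Z1: Z_in = Z1 + (Z3 || Z2) = 1.335 + j154.8 Ω = 154.8∠89.5° Ω.
Step 5 — Source phasor: V = 44.9∠75.9° V = 10.94 + j43.55 V.
Step 6 — Current: I = V / Z = 0.2818 - j0.06822 A = 0.29∠-13.6° A.
Step 7 — Complex power: S = V·I* = 0.1122 + j13.02 VA.
Step 8 — Real power: P = Re(S) = 0.1122 W.
Step 9 — Reactive power: Q = Im(S) = 13.02 VAR.
Step 10 — Apparent power: |S| = 13.02 VA.
Step 11 — Power factor: PF = P/|S| = 0.008621 (lagging).

(a) P = 0.1122 W  (b) Q = 13.02 VAR  (c) S = 13.02 VA  (d) PF = 0.008621 (lagging)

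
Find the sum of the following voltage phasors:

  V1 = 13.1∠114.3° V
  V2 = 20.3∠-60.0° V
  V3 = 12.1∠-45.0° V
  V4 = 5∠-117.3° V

Step 1 — Convert each phasor to rectangular form:
  V1 = 13.1·(cos(114.3°) + j·sin(114.3°)) = -5.391 + j11.94 V
  V2 = 20.3·(cos(-60.0°) + j·sin(-60.0°)) = 10.15 - j17.58 V
  V3 = 12.1·(cos(-45.0°) + j·sin(-45.0°)) = 8.556 - j8.556 V
  V4 = 5·(cos(-117.3°) + j·sin(-117.3°)) = -2.293 - j4.443 V
Step 2 — Sum components: V_total = 11.02 - j18.64 V.
Step 3 — Convert to polar: |V_total| = 21.65 V, ∠V_total = -59.4°.

V_total = 21.65∠-59.4° V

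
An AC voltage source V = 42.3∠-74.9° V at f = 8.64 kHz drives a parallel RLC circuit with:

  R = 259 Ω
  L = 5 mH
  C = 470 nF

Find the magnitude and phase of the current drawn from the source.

Step 1 — Angular frequency: ω = 2π·f = 2π·8640 = 5.429e+04 rad/s.
Step 2 — Component impedances:
  R: Z = R = 259 Ω
  L: Z = jωL = j·5.429e+04·0.005 = 0 + j271.4 Ω
  C: Z = 1/(jωC) = -j/(ω·C) = 0 - j39.19 Ω
Step 3 — Parallel combination: 1/Z_total = 1/R + 1/L + 1/C; Z_total = 7.856 - j44.42 Ω = 45.11∠-80.0° Ω.
Step 4 — Source phasor: V = 42.3∠-74.9° V = 11.02 - j40.84 V.
Step 5 — Ohm's law: I = V / Z_total = (11.02 - j40.84) / (7.856 - j44.42) = 0.9341 + j0.08288 A.
Step 6 — Convert to polar: |I| = 0.9378 A, ∠I = 5.1°.

I = 0.9378∠5.1° A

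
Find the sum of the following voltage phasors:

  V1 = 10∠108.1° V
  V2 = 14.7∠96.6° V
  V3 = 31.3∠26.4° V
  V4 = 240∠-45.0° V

Step 1 — Convert each phasor to rectangular form:
  V1 = 10·(cos(108.1°) + j·sin(108.1°)) = -3.107 + j9.505 V
  V2 = 14.7·(cos(96.6°) + j·sin(96.6°)) = -1.69 + j14.6 V
  V3 = 31.3·(cos(26.4°) + j·sin(26.4°)) = 28.04 + j13.92 V
  V4 = 240·(cos(-45.0°) + j·sin(-45.0°)) = 169.7 - j169.7 V
Step 2 — Sum components: V_total = 192.9 - j131.7 V.
Step 3 — Convert to polar: |V_total| = 233.6 V, ∠V_total = -34.3°.

V_total = 233.6∠-34.3° V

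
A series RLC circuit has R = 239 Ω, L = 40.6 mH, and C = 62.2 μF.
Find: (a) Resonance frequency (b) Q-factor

Step 1 — Resonance condition Im(Z)=0 gives ω₀ = 1/√(LC).
Step 2 — ω₀ = 1/√(0.0406·6.22e-05) = 629.3 rad/s.
Step 3 — f₀ = ω₀/(2π) = 100.2 Hz.
Step 4 — Series Q: Q = ω₀L/R = 629.3·0.0406/239 = 0.1069.

(a) f₀ = 100.2 Hz  (b) Q = 0.1069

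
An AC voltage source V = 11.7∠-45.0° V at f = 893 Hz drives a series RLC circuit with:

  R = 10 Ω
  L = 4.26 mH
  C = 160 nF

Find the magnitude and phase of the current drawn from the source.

Step 1 — Angular frequency: ω = 2π·f = 2π·893 = 5611 rad/s.
Step 2 — Component impedances:
  R: Z = R = 10 Ω
  L: Z = jωL = j·5611·0.00426 = 0 + j23.9 Ω
  C: Z = 1/(jωC) = -j/(ω·C) = 0 - j1114 Ω
Step 3 — Series combination: Z_total = R + L + C = 10 - j1090 Ω = 1090∠-89.5° Ω.
Step 4 — Source phasor: V = 11.7∠-45.0° V = 8.273 - j8.273 V.
Step 5 — Ohm's law: I = V / Z_total = (8.273 - j8.273) / (10 - j1090) = 0.007659 + j0.00752 A.
Step 6 — Convert to polar: |I| = 0.01073 A, ∠I = 44.5°.

I = 0.01073∠44.5° A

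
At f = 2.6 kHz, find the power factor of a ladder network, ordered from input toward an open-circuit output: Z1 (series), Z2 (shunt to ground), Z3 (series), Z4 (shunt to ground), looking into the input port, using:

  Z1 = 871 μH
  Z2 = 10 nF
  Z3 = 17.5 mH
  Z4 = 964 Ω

Step 1 — Angular frequency: ω = 2π·f = 2π·2600 = 1.634e+04 rad/s.
Step 2 — Component impedances:
  Z1: Z = jωL = j·1.634e+04·0.000871 = 0 + j14.23 Ω
  Z2: Z = 1/(jωC) = -j/(ω·C) = 0 - j6121 Ω
  Z3: Z = jωL = j·1.634e+04·0.0175 = 0 + j285.9 Ω
  Z4: Z = R = 964 Ω
Step 3 — Ladder network (open output): work backward from the far end, alternating series and parallel combinations. Z_in = 1033 + j143.5 Ω = 1043∠7.9° Ω.
Step 4 — Power factor: PF = cos(φ) = Re(Z)/|Z| = 1032.6/1042.5 = 0.9905.
Step 5 — Type: Im(Z) = 143.5 ⇒ lagging (phase φ = 7.9°).

PF = 0.9905 (lagging, φ = 7.9°)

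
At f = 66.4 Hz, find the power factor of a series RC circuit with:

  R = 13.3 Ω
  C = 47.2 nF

Step 1 — Angular frequency: ω = 2π·f = 2π·66.4 = 417.2 rad/s.
Step 2 — Component impedances:
  R: Z = R = 13.3 Ω
  C: Z = 1/(jωC) = -j/(ω·C) = 0 - j5.078e+04 Ω
Step 3 — Series combination: Z_total = R + C = 13.3 - j5.078e+04 Ω = 5.078e+04∠-90.0° Ω.
Step 4 — Power factor: PF = cos(φ) = Re(Z)/|Z| = 13.3/5.078e+04 = 0.0002619.
Step 5 — Type: Im(Z) = -5.078e+04 ⇒ leading (phase φ = -90.0°).

PF = 0.0002619 (leading, φ = -90.0°)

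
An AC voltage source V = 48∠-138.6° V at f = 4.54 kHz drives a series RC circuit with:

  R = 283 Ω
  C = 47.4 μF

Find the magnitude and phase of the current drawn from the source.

Step 1 — Angular frequency: ω = 2π·f = 2π·4540 = 2.853e+04 rad/s.
Step 2 — Component impedances:
  R: Z = R = 283 Ω
  C: Z = 1/(jωC) = -j/(ω·C) = 0 - j0.7396 Ω
Step 3 — Series combination: Z_total = R + C = 283 - j0.7396 Ω = 283∠-0.1° Ω.
Step 4 — Source phasor: V = 48∠-138.6° V = -36.01 - j31.74 V.
Step 5 — Ohm's law: I = V / Z_total = (-36.01 - j31.74) / (283 - j0.7396) = -0.1269 - j0.1125 A.
Step 6 — Convert to polar: |I| = 0.1696 A, ∠I = -138.5°.

I = 0.1696∠-138.5° A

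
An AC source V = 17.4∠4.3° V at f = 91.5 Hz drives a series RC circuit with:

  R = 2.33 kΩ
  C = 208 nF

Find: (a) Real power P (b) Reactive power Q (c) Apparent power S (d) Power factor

Step 1 — Angular frequency: ω = 2π·f = 2π·91.5 = 574.9 rad/s.
Step 2 — Component impedances:
  R: Z = R = 2330 Ω
  C: Z = 1/(jωC) = -j/(ω·C) = 0 - j8362 Ω
Step 3 — Series combination: Z_total = R + C = 2330 - j8362 Ω = 8681∠-74.4° Ω.
Step 4 — Source phasor: V = 17.4∠4.3° V = 17.35 + j1.305 V.
Step 5 — Current: I = V / Z = 0.0003917 + j0.001966 A = 0.002004∠78.7° A.
Step 6 — Complex power: S = V·I* = 0.009361 - j0.0336 VA.
Step 7 — Real power: P = Re(S) = 0.009361 W.
Step 8 — Reactive power: Q = Im(S) = -0.0336 VAR.
Step 9 — Apparent power: |S| = 0.03488 VA.
Step 10 — Power factor: PF = P/|S| = 0.2684 (leading).

(a) P = 0.009361 W  (b) Q = -0.0336 VAR  (c) S = 0.03488 VA  (d) PF = 0.2684 (leading)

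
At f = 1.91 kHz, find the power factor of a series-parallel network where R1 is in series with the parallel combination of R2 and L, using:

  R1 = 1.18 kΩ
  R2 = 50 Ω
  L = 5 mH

Step 1 — Angular frequency: ω = 2π·f = 2π·1910 = 1.2e+04 rad/s.
Step 2 — Component impedances:
  R1: Z = R = 1180 Ω
  R2: Z = R = 50 Ω
  L: Z = jωL = j·1.2e+04·0.005 = 0 + j60 Ω
Step 3 — Parallel branch: R2 || L = 1/(1/R2 + 1/L) = 29.51 + j24.59 Ω.
Step 4 — Series with R1: Z_total = R1 + (R2 || L) = 1210 + j24.59 Ω = 1210∠1.2° Ω.
Step 5 — Power factor: PF = cos(φ) = Re(Z)/|Z| = 1209.5/1209.8 = 0.9998.
Step 6 — Type: Im(Z) = 24.59 ⇒ lagging (phase φ = 1.2°).

PF = 0.9998 (lagging, φ = 1.2°)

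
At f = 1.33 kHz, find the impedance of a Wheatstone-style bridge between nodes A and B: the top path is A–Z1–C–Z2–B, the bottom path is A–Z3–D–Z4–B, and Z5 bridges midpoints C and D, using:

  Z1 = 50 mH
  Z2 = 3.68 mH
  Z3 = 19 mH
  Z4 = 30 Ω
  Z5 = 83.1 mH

Step 1 — Angular frequency: ω = 2π·f = 2π·1330 = 8357 rad/s.
Step 2 — Component impedances:
  Z1: Z = jωL = j·8357·0.05 = 0 + j417.8 Ω
  Z2: Z = jωL = j·8357·0.00368 = 0 + j30.75 Ω
  Z3: Z = jωL = j·8357·0.019 = 0 + j158.8 Ω
  Z4: Z = R = 30 Ω
  Z5: Z = jωL = j·8357·0.0831 = 0 + j694.4 Ω
Step 3 — Bridge requires nodal analysis (the Z5 bridge couples midpoints C and D, so the two paths cannot be reduced to a simple series/parallel combination). Setting node B to ground and injecting 1 A at node A, the 3-node admittance system at A, C, D solves to V_A = Z_AB = 16.71 + j118.6 Ω = 119.8∠82.0° Ω.

Z = 16.71 + j118.6 Ω = 119.8∠82.0° Ω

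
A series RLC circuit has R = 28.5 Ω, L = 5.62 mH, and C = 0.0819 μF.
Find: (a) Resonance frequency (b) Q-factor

Step 1 — Resonance condition Im(Z)=0 gives ω₀ = 1/√(LC).
Step 2 — ω₀ = 1/√(0.00562·8.19e-08) = 4.661e+04 rad/s.
Step 3 — f₀ = ω₀/(2π) = 7418 Hz.
Step 4 — Series Q: Q = ω₀L/R = 4.661e+04·0.00562/28.5 = 9.191.

(a) f₀ = 7418 Hz  (b) Q = 9.191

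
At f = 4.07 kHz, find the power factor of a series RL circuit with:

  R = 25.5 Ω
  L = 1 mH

Step 1 — Angular frequency: ω = 2π·f = 2π·4070 = 2.557e+04 rad/s.
Step 2 — Component impedances:
  R: Z = R = 25.5 Ω
  L: Z = jωL = j·2.557e+04·0.001 = 0 + j25.57 Ω
Step 3 — Series combination: Z_total = R + L = 25.5 + j25.57 Ω = 36.11∠45.1° Ω.
Step 4 — Power factor: PF = cos(φ) = Re(Z)/|Z| = 25.5/36.114 = 0.7061.
Step 5 — Type: Im(Z) = 25.57 ⇒ lagging (phase φ = 45.1°).

PF = 0.7061 (lagging, φ = 45.1°)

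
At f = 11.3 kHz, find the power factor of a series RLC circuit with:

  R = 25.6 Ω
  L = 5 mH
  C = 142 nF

Step 1 — Angular frequency: ω = 2π·f = 2π·1.13e+04 = 7.1e+04 rad/s.
Step 2 — Component impedances:
  R: Z = R = 25.6 Ω
  L: Z = jωL = j·7.1e+04·0.005 = 0 + j355 Ω
  C: Z = 1/(jωC) = -j/(ω·C) = 0 - j99.19 Ω
Step 3 — Series combination: Z_total = R + L + C = 25.6 + j255.8 Ω = 257.1∠84.3° Ω.
Step 4 — Power factor: PF = cos(φ) = Re(Z)/|Z| = 25.6/257.09 = 0.09958.
Step 5 — Type: Im(Z) = 255.8 ⇒ lagging (phase φ = 84.3°).

PF = 0.09958 (lagging, φ = 84.3°)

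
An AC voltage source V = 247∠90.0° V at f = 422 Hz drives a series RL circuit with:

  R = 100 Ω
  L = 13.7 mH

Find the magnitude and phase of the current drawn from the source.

Step 1 — Angular frequency: ω = 2π·f = 2π·422 = 2652 rad/s.
Step 2 — Component impedances:
  R: Z = R = 100 Ω
  L: Z = jωL = j·2652·0.0137 = 0 + j36.33 Ω
Step 3 — Series combination: Z_total = R + L = 100 + j36.33 Ω = 106.4∠20.0° Ω.
Step 4 — Source phasor: V = 247∠90.0° V = 0 + j247 V.
Step 5 — Ohm's law: I = V / Z_total = (0 + j247) / (100 + j36.33) = 0.7926 + j2.182 A.
Step 6 — Convert to polar: |I| = 2.322 A, ∠I = 70.0°.

I = 2.322∠70.0° A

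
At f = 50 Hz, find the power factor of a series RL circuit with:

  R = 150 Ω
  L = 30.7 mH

Step 1 — Angular frequency: ω = 2π·f = 2π·50 = 314.2 rad/s.
Step 2 — Component impedances:
  R: Z = R = 150 Ω
  L: Z = jωL = j·314.2·0.0307 = 0 + j9.645 Ω
Step 3 — Series combination: Z_total = R + L = 150 + j9.645 Ω = 150.3∠3.7° Ω.
Step 4 — Power factor: PF = cos(φ) = Re(Z)/|Z| = 150/150.31 = 0.9979.
Step 5 — Type: Im(Z) = 9.645 ⇒ lagging (phase φ = 3.7°).

PF = 0.9979 (lagging, φ = 3.7°)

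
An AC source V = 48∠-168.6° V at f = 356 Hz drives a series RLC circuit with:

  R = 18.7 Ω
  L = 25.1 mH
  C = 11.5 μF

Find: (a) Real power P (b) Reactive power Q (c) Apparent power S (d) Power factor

Step 1 — Angular frequency: ω = 2π·f = 2π·356 = 2237 rad/s.
Step 2 — Component impedances:
  R: Z = R = 18.7 Ω
  L: Z = jωL = j·2237·0.0251 = 0 + j56.14 Ω
  C: Z = 1/(jωC) = -j/(ω·C) = 0 - j38.88 Ω
Step 3 — Series combination: Z_total = R + L + C = 18.7 + j17.27 Ω = 25.45∠42.7° Ω.
Step 4 — Source phasor: V = 48∠-168.6° V = -47.05 - j9.488 V.
Step 5 — Current: I = V / Z = -1.611 + j0.9803 A = 1.886∠148.7° A.
Step 6 — Complex power: S = V·I* = 66.5 + j61.41 VA.
Step 7 — Real power: P = Re(S) = 66.5 W.
Step 8 — Reactive power: Q = Im(S) = 61.41 VAR.
Step 9 — Apparent power: |S| = 90.52 VA.
Step 10 — Power factor: PF = P/|S| = 0.7347 (lagging).

(a) P = 66.5 W  (b) Q = 61.41 VAR  (c) S = 90.52 VA  (d) PF = 0.7347 (lagging)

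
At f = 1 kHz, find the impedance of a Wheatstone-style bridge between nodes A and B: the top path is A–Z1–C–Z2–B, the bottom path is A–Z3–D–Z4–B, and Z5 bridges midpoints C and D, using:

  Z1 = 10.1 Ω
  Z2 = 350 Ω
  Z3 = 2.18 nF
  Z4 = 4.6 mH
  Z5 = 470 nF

Step 1 — Angular frequency: ω = 2π·f = 2π·1000 = 6283 rad/s.
Step 2 — Component impedances:
  Z1: Z = R = 10.1 Ω
  Z2: Z = R = 350 Ω
  Z3: Z = 1/(jωC) = -j/(ω·C) = 0 - j7.301e+04 Ω
  Z4: Z = jωL = j·6283·0.0046 = 0 + j28.9 Ω
  Z5: Z = 1/(jωC) = -j/(ω·C) = 0 - j338.6 Ω
Step 3 — Bridge requires nodal analysis (the Z5 bridge couples midpoints C and D, so the two paths cannot be reduced to a simple series/parallel combination). Setting node B to ground and injecting 1 A at node A, the 3-node admittance system at A, C, D solves to V_A = Z_AB = 162.9 - j173.6 Ω = 238.1∠-46.8° Ω.

Z = 162.9 - j173.6 Ω = 238.1∠-46.8° Ω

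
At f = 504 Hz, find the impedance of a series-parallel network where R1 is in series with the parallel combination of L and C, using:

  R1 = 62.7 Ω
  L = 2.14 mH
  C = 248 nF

Step 1 — Angular frequency: ω = 2π·f = 2π·504 = 3167 rad/s.
Step 2 — Component impedances:
  R1: Z = R = 62.7 Ω
  L: Z = jωL = j·3167·0.00214 = 0 + j6.777 Ω
  C: Z = 1/(jωC) = -j/(ω·C) = 0 - j1273 Ω
Step 3 — Parallel branch: L || C = 1/(1/L + 1/C) = 0 + j6.813 Ω.
Step 4 — Series with R1: Z_total = R1 + (L || C) = 62.7 + j6.813 Ω = 63.07∠6.2° Ω.

Z = 62.7 + j6.813 Ω = 63.07∠6.2° Ω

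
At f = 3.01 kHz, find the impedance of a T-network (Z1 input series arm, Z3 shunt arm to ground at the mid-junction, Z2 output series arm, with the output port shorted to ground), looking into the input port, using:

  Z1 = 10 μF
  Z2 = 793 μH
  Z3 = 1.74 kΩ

Step 1 — Angular frequency: ω = 2π·f = 2π·3010 = 1.891e+04 rad/s.
Step 2 — Component impedances:
  Z1: Z = 1/(jωC) = -j/(ω·C) = 0 - j5.288 Ω
  Z2: Z = jωL = j·1.891e+04·0.000793 = 0 + j15 Ω
  Z3: Z = R = 1740 Ω
Step 3 — With the output port shorted to ground, the output series arm Z2 runs from the junction to ground; the shunt arm Z3 also runs from the junction to ground. They appear in parallel: Z3 || Z2 = 0.1293 + j15 Ω.
Step 4 — Series with input arm Z1: Z_in = Z1 + (Z3 || Z2) = 0.1293 + j9.709 Ω = 9.71∠89.2° Ω.

Z = 0.1293 + j9.709 Ω = 9.71∠89.2° Ω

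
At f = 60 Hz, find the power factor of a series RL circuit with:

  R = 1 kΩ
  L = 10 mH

Step 1 — Angular frequency: ω = 2π·f = 2π·60 = 377 rad/s.
Step 2 — Component impedances:
  R: Z = R = 1000 Ω
  L: Z = jωL = j·377·0.01 = 0 + j3.77 Ω
Step 3 — Series combination: Z_total = R + L = 1000 + j3.77 Ω = 1000∠0.2° Ω.
Step 4 — Power factor: PF = cos(φ) = Re(Z)/|Z| = 1000/1000 = 1.
Step 5 — Type: Im(Z) = 3.77 ⇒ lagging (phase φ = 0.2°).

PF = 1 (lagging, φ = 0.2°)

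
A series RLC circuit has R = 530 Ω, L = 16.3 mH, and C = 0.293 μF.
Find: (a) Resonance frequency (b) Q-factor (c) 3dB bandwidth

Step 1 — Resonance condition Im(Z)=0 gives ω₀ = 1/√(LC).
Step 2 — ω₀ = 1/√(0.0163·2.93e-07) = 1.447e+04 rad/s.
Step 3 — f₀ = ω₀/(2π) = 2303 Hz.
Step 4 — Series Q: Q = ω₀L/R = 1.447e+04·0.0163/530 = 0.445.
Step 5 — 3dB bandwidth: Δω = ω₀/Q = 3.252e+04 rad/s; BW = Δω/(2π) = 5175 Hz.

(a) f₀ = 2303 Hz  (b) Q = 0.445  (c) BW = 5175 Hz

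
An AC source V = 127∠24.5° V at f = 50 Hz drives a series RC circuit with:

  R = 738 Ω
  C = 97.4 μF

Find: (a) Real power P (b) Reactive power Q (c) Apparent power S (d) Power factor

Step 1 — Angular frequency: ω = 2π·f = 2π·50 = 314.2 rad/s.
Step 2 — Component impedances:
  R: Z = R = 738 Ω
  C: Z = 1/(jωC) = -j/(ω·C) = 0 - j32.68 Ω
Step 3 — Series combination: Z_total = R + C = 738 - j32.68 Ω = 738.7∠-2.5° Ω.
Step 4 — Source phasor: V = 127∠24.5° V = 115.6 + j52.67 V.
Step 5 — Current: I = V / Z = 0.1531 + j0.07814 A = 0.1719∠27.0° A.
Step 6 — Complex power: S = V·I* = 21.81 - j0.9659 VA.
Step 7 — Real power: P = Re(S) = 21.81 W.
Step 8 — Reactive power: Q = Im(S) = -0.9659 VAR.
Step 9 — Apparent power: |S| = 21.83 VA.
Step 10 — Power factor: PF = P/|S| = 0.999 (leading).

(a) P = 21.81 W  (b) Q = -0.9659 VAR  (c) S = 21.83 VA  (d) PF = 0.999 (leading)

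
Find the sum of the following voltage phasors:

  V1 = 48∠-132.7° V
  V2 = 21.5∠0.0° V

Step 1 — Convert each phasor to rectangular form:
  V1 = 48·(cos(-132.7°) + j·sin(-132.7°)) = -32.55 - j35.28 V
  V2 = 21.5·(cos(0.0°) + j·sin(0.0°)) = 21.5 V
Step 2 — Sum components: V_total = -11.05 - j35.28 V.
Step 3 — Convert to polar: |V_total| = 36.97 V, ∠V_total = -107.4°.

V_total = 36.97∠-107.4° V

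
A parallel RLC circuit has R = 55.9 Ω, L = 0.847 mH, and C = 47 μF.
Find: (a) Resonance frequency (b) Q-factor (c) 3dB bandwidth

Step 1 — Resonance: ω₀ = 1/√(LC) = 1/√(0.000847·4.7e-05) = 5012 rad/s.
Step 2 — f₀ = ω₀/(2π) = 797.7 Hz.
Step 3 — Parallel Q: Q = R/(ω₀L) = 55.9/(5012·0.000847) = 13.17.
Step 4 — Bandwidth: Δω = ω₀/Q = 380.6 rad/s; BW = Δω/(2π) = 60.58 Hz.

(a) f₀ = 797.7 Hz  (b) Q = 13.17  (c) BW = 60.58 Hz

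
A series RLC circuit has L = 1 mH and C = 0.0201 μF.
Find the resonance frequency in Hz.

Step 1 — Resonance condition Im(Z)=0 gives ω₀ = 1/√(LC).
Step 2 — ω₀ = 1/√(0.001·2.01e-08) = 2.23e+05 rad/s.
Step 3 — f₀ = ω₀/(2π) = 3.55e+04 Hz.

f₀ = 3.55e+04 Hz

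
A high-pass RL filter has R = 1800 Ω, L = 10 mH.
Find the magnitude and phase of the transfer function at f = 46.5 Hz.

Step 1 — Angular frequency: ω = 2π·46.5 = 292.2 rad/s.
Step 2 — Transfer function: H(jω) = jωL/(R + jωL).
Step 3 — Numerator jωL = j·2.922; denominator R + jωL = 1800 + j2.922.
Step 4 — H = 2.635e-06 + j0.001623.
Step 5 — Magnitude: |H| = 0.001623 (-55.8 dB); phase: φ = 89.9°.

|H| = 0.001623 (-55.8 dB), φ = 89.9°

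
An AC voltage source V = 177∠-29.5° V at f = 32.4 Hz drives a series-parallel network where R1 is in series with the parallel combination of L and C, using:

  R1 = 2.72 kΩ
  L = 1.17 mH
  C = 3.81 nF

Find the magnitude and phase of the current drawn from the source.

Step 1 — Angular frequency: ω = 2π·f = 2π·32.4 = 203.6 rad/s.
Step 2 — Component impedances:
  R1: Z = R = 2720 Ω
  L: Z = jωL = j·203.6·0.00117 = 0 + j0.2382 Ω
  C: Z = 1/(jωC) = -j/(ω·C) = 0 - j1.289e+06 Ω
Step 3 — Parallel branch: L || C = 1/(1/L + 1/C) = 0 + j0.2382 Ω.
Step 4 — Series with R1: Z_total = R1 + (L || C) = 2720 + j0.2382 Ω = 2720∠0.0° Ω.
Step 5 — Source phasor: V = 177∠-29.5° V = 154.1 - j87.16 V.
Step 6 — Ohm's law: I = V / Z_total = (154.1 - j87.16) / (2720 + j0.2382) = 0.05663 - j0.03205 A.
Step 7 — Convert to polar: |I| = 0.06507 A, ∠I = -29.5°.

I = 0.06507∠-29.5° A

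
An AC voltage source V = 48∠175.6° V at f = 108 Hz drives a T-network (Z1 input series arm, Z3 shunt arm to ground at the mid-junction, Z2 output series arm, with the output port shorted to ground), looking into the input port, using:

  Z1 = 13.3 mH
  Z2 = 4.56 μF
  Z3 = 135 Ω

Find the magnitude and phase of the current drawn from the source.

Step 1 — Angular frequency: ω = 2π·f = 2π·108 = 678.6 rad/s.
Step 2 — Component impedances:
  Z1: Z = jωL = j·678.6·0.0133 = 0 + j9.025 Ω
  Z2: Z = 1/(jωC) = -j/(ω·C) = 0 - j323.2 Ω
  Z3: Z = R = 135 Ω
Step 3 — With the output port shorted to ground, the output series arm Z2 runs from the junction to ground; the shunt arm Z3 also runs from the junction to ground. They appear in parallel: Z3 || Z2 = 114.9 - j48.02 Ω.
Step 4 — Series with input arm Z1: Z_in = Z1 + (Z3 || Z2) = 114.9 - j38.99 Ω = 121.4∠-18.7° Ω.
Step 5 — Source phasor: V = 48∠175.6° V = -47.86 + j3.683 V.
Step 6 — Ohm's law: I = V / Z_total = (-47.86 + j3.683) / (114.9 - j38.99) = -0.3831 - j0.09793 A.
Step 7 — Convert to polar: |I| = 0.3955 A, ∠I = -165.7°.

I = 0.3955∠-165.7° A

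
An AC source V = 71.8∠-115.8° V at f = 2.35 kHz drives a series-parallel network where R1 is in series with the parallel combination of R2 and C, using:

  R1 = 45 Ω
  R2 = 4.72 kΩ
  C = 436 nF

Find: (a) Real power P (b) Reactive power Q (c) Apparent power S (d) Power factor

Step 1 — Angular frequency: ω = 2π·f = 2π·2350 = 1.477e+04 rad/s.
Step 2 — Component impedances:
  R1: Z = R = 45 Ω
  R2: Z = R = 4720 Ω
  C: Z = 1/(jωC) = -j/(ω·C) = 0 - j155.3 Ω
Step 3 — Parallel branch: R2 || C = 1/(1/R2 + 1/C) = 5.106 - j155.2 Ω.
Step 4 — Series with R1: Z_total = R1 + (R2 || C) = 50.11 - j155.2 Ω = 163.1∠-72.1° Ω.
Step 5 — Source phasor: V = 71.8∠-115.8° V = -31.25 - j64.64 V.
Step 6 — Current: I = V / Z = 0.3184 - j0.3042 A = 0.4403∠-43.7° A.
Step 7 — Complex power: S = V·I* = 9.716 - j30.09 VA.
Step 8 — Real power: P = Re(S) = 9.716 W.
Step 9 — Reactive power: Q = Im(S) = -30.09 VAR.
Step 10 — Apparent power: |S| = 31.62 VA.
Step 11 — Power factor: PF = P/|S| = 0.3073 (leading).

(a) P = 9.716 W  (b) Q = -30.09 VAR  (c) S = 31.62 VA  (d) PF = 0.3073 (leading)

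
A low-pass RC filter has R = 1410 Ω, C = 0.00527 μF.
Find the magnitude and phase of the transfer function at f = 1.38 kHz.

Step 1 — Angular frequency: ω = 2π·1380 = 8671 rad/s.
Step 2 — Transfer function: H(jω) = 1/(1 + jωRC).
Step 3 — Denominator: 1 + jωRC = 1 + j·8671·1410·5.27e-09 = 1 + j0.06443.
Step 4 — H = 0.9959 - j0.06416.
Step 5 — Magnitude: |H| = 0.9979 (-0.0 dB); phase: φ = -3.7°.

|H| = 0.9979 (-0.0 dB), φ = -3.7°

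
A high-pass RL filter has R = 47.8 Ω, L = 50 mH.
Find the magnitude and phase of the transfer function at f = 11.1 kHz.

Step 1 — Angular frequency: ω = 2π·1.11e+04 = 6.974e+04 rad/s.
Step 2 — Transfer function: H(jω) = jωL/(R + jωL).
Step 3 — Numerator jωL = j·3487; denominator R + jωL = 47.8 + j3487.
Step 4 — H = 0.9998 + j0.0137.
Step 5 — Magnitude: |H| = 0.9999 (-0.0 dB); phase: φ = 0.8°.

|H| = 0.9999 (-0.0 dB), φ = 0.8°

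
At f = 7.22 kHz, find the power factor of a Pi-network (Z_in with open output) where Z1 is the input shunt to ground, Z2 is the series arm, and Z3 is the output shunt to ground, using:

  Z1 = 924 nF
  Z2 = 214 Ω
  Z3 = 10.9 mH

Step 1 — Angular frequency: ω = 2π·f = 2π·7220 = 4.536e+04 rad/s.
Step 2 — Component impedances:
  Z1: Z = 1/(jωC) = -j/(ω·C) = 0 - j23.86 Ω
  Z2: Z = R = 214 Ω
  Z3: Z = jωL = j·4.536e+04·0.0109 = 0 + j494.5 Ω
Step 3 — With open output, the series arm Z2 and the output shunt Z3 appear in series to ground: Z2 + Z3 = 214 + j494.5 Ω.
Step 4 — Parallel with input shunt Z1: Z_in = Z1 || (Z2 + Z3) = 0.4557 - j24.86 Ω = 24.86∠-88.9° Ω.
Step 5 — Power factor: PF = cos(φ) = Re(Z)/|Z| = 0.4557/24.86 = 0.01833.
Step 6 — Type: Im(Z) = -24.86 ⇒ leading (phase φ = -88.9°).

PF = 0.01833 (leading, φ = -88.9°)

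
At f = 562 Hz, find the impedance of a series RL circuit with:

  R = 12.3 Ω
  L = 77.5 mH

Step 1 — Angular frequency: ω = 2π·f = 2π·562 = 3531 rad/s.
Step 2 — Component impedances:
  R: Z = R = 12.3 Ω
  L: Z = jωL = j·3531·0.0775 = 0 + j273.7 Ω
Step 3 — Series combination: Z_total = R + L = 12.3 + j273.7 Ω = 273.9∠87.4° Ω.

Z = 12.3 + j273.7 Ω = 273.9∠87.4° Ω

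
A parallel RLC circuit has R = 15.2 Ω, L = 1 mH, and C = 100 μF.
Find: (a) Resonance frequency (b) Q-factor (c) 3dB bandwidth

Step 1 — Resonance: ω₀ = 1/√(LC) = 1/√(0.001·0.0001) = 3162 rad/s.
Step 2 — f₀ = ω₀/(2π) = 503.3 Hz.
Step 3 — Parallel Q: Q = R/(ω₀L) = 15.2/(3162·0.001) = 4.807.
Step 4 — Bandwidth: Δω = ω₀/Q = 657.9 rad/s; BW = Δω/(2π) = 104.7 Hz.

(a) f₀ = 503.3 Hz  (b) Q = 4.807  (c) BW = 104.7 Hz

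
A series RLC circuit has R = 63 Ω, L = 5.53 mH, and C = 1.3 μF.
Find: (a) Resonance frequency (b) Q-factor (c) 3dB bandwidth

Step 1 — Resonance: ω₀ = 1/√(LC) = 1/√(0.00553·1.3e-06) = 1.179e+04 rad/s.
Step 2 — f₀ = ω₀/(2π) = 1877 Hz.
Step 3 — Series Q: Q = ω₀L/R = 1.179e+04·0.00553/63 = 1.035.
Step 4 — Bandwidth: Δω = ω₀/Q = 1.139e+04 rad/s; BW = Δω/(2π) = 1813 Hz.

(a) f₀ = 1877 Hz  (b) Q = 1.035  (c) BW = 1813 Hz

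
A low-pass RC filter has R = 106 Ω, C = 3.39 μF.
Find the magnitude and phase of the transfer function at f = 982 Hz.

Step 1 — Angular frequency: ω = 2π·982 = 6170 rad/s.
Step 2 — Transfer function: H(jω) = 1/(1 + jωRC).
Step 3 — Denominator: 1 + jωRC = 1 + j·6170·106·3.39e-06 = 1 + j2.217.
Step 4 — H = 0.169 - j0.3748.
Step 5 — Magnitude: |H| = 0.4111 (-7.7 dB); phase: φ = -65.7°.

|H| = 0.4111 (-7.7 dB), φ = -65.7°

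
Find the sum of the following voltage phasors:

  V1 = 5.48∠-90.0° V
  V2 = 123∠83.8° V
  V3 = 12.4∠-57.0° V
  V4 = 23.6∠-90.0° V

Step 1 — Convert each phasor to rectangular form:
  V1 = 5.48·(cos(-90.0°) + j·sin(-90.0°)) = 0 - j5.48 V
  V2 = 123·(cos(83.8°) + j·sin(83.8°)) = 13.28 + j122.3 V
  V3 = 12.4·(cos(-57.0°) + j·sin(-57.0°)) = 6.754 - j10.4 V
  V4 = 23.6·(cos(-90.0°) + j·sin(-90.0°)) = 0 - j23.6 V
Step 2 — Sum components: V_total = 20.04 + j82.8 V.
Step 3 — Convert to polar: |V_total| = 85.19 V, ∠V_total = 76.4°.

V_total = 85.19∠76.4° V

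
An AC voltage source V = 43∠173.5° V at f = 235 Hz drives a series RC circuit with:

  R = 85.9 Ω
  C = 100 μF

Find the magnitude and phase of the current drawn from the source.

Step 1 — Angular frequency: ω = 2π·f = 2π·235 = 1477 rad/s.
Step 2 — Component impedances:
  R: Z = R = 85.9 Ω
  C: Z = 1/(jωC) = -j/(ω·C) = 0 - j6.773 Ω
Step 3 — Series combination: Z_total = R + C = 85.9 - j6.773 Ω = 86.17∠-4.5° Ω.
Step 4 — Source phasor: V = 43∠173.5° V = -42.72 + j4.868 V.
Step 5 — Ohm's law: I = V / Z_total = (-42.72 + j4.868) / (85.9 - j6.773) = -0.4987 + j0.01735 A.
Step 6 — Convert to polar: |I| = 0.499 A, ∠I = 178.0°.

I = 0.499∠178.0° A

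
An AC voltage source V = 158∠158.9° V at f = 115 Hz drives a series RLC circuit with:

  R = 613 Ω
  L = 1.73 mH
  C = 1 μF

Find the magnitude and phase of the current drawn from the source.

Step 1 — Angular frequency: ω = 2π·f = 2π·115 = 722.6 rad/s.
Step 2 — Component impedances:
  R: Z = R = 613 Ω
  L: Z = jωL = j·722.6·0.00173 = 0 + j1.25 Ω
  C: Z = 1/(jωC) = -j/(ω·C) = 0 - j1384 Ω
Step 3 — Series combination: Z_total = R + L + C = 613 - j1383 Ω = 1512∠-66.1° Ω.
Step 4 — Source phasor: V = 158∠158.9° V = -147.4 + j56.88 V.
Step 5 — Ohm's law: I = V / Z_total = (-147.4 + j56.88) / (613 - j1383) = -0.07388 - j0.07385 A.
Step 6 — Convert to polar: |I| = 0.1045 A, ∠I = -135.0°.

I = 0.1045∠-135.0° A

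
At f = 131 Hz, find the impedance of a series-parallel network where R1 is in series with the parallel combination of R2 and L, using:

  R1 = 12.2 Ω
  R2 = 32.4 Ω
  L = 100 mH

Step 1 — Angular frequency: ω = 2π·f = 2π·131 = 823.1 rad/s.
Step 2 — Component impedances:
  R1: Z = R = 12.2 Ω
  R2: Z = R = 32.4 Ω
  L: Z = jωL = j·823.1·0.1 = 0 + j82.31 Ω
Step 3 — Parallel branch: R2 || L = 1/(1/R2 + 1/L) = 28.05 + j11.04 Ω.
Step 4 — Series with R1: Z_total = R1 + (R2 || L) = 40.25 + j11.04 Ω = 41.74∠15.3° Ω.

Z = 40.25 + j11.04 Ω = 41.74∠15.3° Ω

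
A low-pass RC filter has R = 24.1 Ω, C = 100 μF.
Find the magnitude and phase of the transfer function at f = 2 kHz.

Step 1 — Angular frequency: ω = 2π·2000 = 1.257e+04 rad/s.
Step 2 — Transfer function: H(jω) = 1/(1 + jωRC).
Step 3 — Denominator: 1 + jωRC = 1 + j·1.257e+04·24.1·0.0001 = 1 + j30.28.
Step 4 — H = 0.001089 - j0.03298.
Step 5 — Magnitude: |H| = 0.033 (-29.6 dB); phase: φ = -88.1°.

|H| = 0.033 (-29.6 dB), φ = -88.1°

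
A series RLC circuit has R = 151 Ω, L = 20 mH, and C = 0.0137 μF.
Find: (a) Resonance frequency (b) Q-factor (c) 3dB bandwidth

Step 1 — Resonance: ω₀ = 1/√(LC) = 1/√(0.02·1.37e-08) = 6.041e+04 rad/s.
Step 2 — f₀ = ω₀/(2π) = 9615 Hz.
Step 3 — Series Q: Q = ω₀L/R = 6.041e+04·0.02/151 = 8.002.
Step 4 — Bandwidth: Δω = ω₀/Q = 7550 rad/s; BW = Δω/(2π) = 1202 Hz.

(a) f₀ = 9615 Hz  (b) Q = 8.002  (c) BW = 1202 Hz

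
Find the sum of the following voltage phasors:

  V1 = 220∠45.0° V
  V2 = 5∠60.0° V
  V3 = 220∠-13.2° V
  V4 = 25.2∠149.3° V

Step 1 — Convert each phasor to rectangular form:
  V1 = 220·(cos(45.0°) + j·sin(45.0°)) = 155.6 + j155.6 V
  V2 = 5·(cos(60.0°) + j·sin(60.0°)) = 2.5 + j4.33 V
  V3 = 220·(cos(-13.2°) + j·sin(-13.2°)) = 214.2 - j50.24 V
  V4 = 25.2·(cos(149.3°) + j·sin(149.3°)) = -21.67 + j12.87 V
Step 2 — Sum components: V_total = 350.6 + j122.5 V.
Step 3 — Convert to polar: |V_total| = 371.4 V, ∠V_total = 19.3°.

V_total = 371.4∠19.3° V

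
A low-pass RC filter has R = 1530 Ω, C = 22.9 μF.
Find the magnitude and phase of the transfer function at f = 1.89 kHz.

Step 1 — Angular frequency: ω = 2π·1890 = 1.188e+04 rad/s.
Step 2 — Transfer function: H(jω) = 1/(1 + jωRC).
Step 3 — Denominator: 1 + jωRC = 1 + j·1.188e+04·1530·2.29e-05 = 1 + j416.1.
Step 4 — H = 5.776e-06 - j0.002403.
Step 5 — Magnitude: |H| = 0.002403 (-52.4 dB); phase: φ = -89.9°.

|H| = 0.002403 (-52.4 dB), φ = -89.9°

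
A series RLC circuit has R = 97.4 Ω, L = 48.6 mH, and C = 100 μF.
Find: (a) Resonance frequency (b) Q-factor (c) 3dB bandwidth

Step 1 — Resonance condition Im(Z)=0 gives ω₀ = 1/√(LC).
Step 2 — ω₀ = 1/√(0.0486·0.0001) = 453.6 rad/s.
Step 3 — f₀ = ω₀/(2π) = 72.19 Hz.
Step 4 — Series Q: Q = ω₀L/R = 453.6·0.0486/97.4 = 0.2263.
Step 5 — 3dB bandwidth: Δω = ω₀/Q = 2004 rad/s; BW = Δω/(2π) = 319 Hz.

(a) f₀ = 72.19 Hz  (b) Q = 0.2263  (c) BW = 319 Hz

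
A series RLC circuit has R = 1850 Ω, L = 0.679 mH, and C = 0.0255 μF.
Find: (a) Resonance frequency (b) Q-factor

Step 1 — Resonance condition Im(Z)=0 gives ω₀ = 1/√(LC).
Step 2 — ω₀ = 1/√(0.000679·2.55e-08) = 2.403e+05 rad/s.
Step 3 — f₀ = ω₀/(2π) = 3.825e+04 Hz.
Step 4 — Series Q: Q = ω₀L/R = 2.403e+05·0.000679/1850 = 0.0882.

(a) f₀ = 3.825e+04 Hz  (b) Q = 0.0882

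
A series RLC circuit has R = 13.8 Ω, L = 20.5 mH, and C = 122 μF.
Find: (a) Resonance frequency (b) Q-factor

Step 1 — Resonance condition Im(Z)=0 gives ω₀ = 1/√(LC).
Step 2 — ω₀ = 1/√(0.0205·0.000122) = 632.3 rad/s.
Step 3 — f₀ = ω₀/(2π) = 100.6 Hz.
Step 4 — Series Q: Q = ω₀L/R = 632.3·0.0205/13.8 = 0.9393.

(a) f₀ = 100.6 Hz  (b) Q = 0.9393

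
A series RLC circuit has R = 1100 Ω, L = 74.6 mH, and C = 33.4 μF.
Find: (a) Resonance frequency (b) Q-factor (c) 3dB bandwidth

Step 1 — Resonance: ω₀ = 1/√(LC) = 1/√(0.0746·3.34e-05) = 633.5 rad/s.
Step 2 — f₀ = ω₀/(2π) = 100.8 Hz.
Step 3 — Series Q: Q = ω₀L/R = 633.5·0.0746/1100 = 0.04296.
Step 4 — Bandwidth: Δω = ω₀/Q = 1.475e+04 rad/s; BW = Δω/(2π) = 2347 Hz.

(a) f₀ = 100.8 Hz  (b) Q = 0.04296  (c) BW = 2347 Hz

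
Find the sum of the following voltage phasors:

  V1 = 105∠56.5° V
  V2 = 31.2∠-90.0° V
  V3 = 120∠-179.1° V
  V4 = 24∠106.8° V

Step 1 — Convert each phasor to rectangular form:
  V1 = 105·(cos(56.5°) + j·sin(56.5°)) = 57.95 + j87.56 V
  V2 = 31.2·(cos(-90.0°) + j·sin(-90.0°)) = 0 - j31.2 V
  V3 = 120·(cos(-179.1°) + j·sin(-179.1°)) = -120 - j1.885 V
  V4 = 24·(cos(106.8°) + j·sin(106.8°)) = -6.937 + j22.98 V
Step 2 — Sum components: V_total = -68.97 + j77.45 V.
Step 3 — Convert to polar: |V_total| = 103.7 V, ∠V_total = 131.7°.

V_total = 103.7∠131.7° V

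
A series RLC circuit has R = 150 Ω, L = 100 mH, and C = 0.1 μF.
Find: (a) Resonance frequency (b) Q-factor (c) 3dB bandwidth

Step 1 — Resonance condition Im(Z)=0 gives ω₀ = 1/√(LC).
Step 2 — ω₀ = 1/√(0.1·1e-07) = 1e+04 rad/s.
Step 3 — f₀ = ω₀/(2π) = 1592 Hz.
Step 4 — Series Q: Q = ω₀L/R = 1e+04·0.1/150 = 6.667.
Step 5 — 3dB bandwidth: Δω = ω₀/Q = 1500 rad/s; BW = Δω/(2π) = 238.7 Hz.

(a) f₀ = 1592 Hz  (b) Q = 6.667  (c) BW = 238.7 Hz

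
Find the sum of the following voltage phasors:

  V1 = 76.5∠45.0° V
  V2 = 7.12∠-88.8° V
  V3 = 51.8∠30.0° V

Step 1 — Convert each phasor to rectangular form:
  V1 = 76.5·(cos(45.0°) + j·sin(45.0°)) = 54.09 + j54.09 V
  V2 = 7.12·(cos(-88.8°) + j·sin(-88.8°)) = 0.1491 - j7.118 V
  V3 = 51.8·(cos(30.0°) + j·sin(30.0°)) = 44.86 + j25.9 V
Step 2 — Sum components: V_total = 99.1 + j72.88 V.
Step 3 — Convert to polar: |V_total| = 123 V, ∠V_total = 36.3°.

V_total = 123∠36.3° V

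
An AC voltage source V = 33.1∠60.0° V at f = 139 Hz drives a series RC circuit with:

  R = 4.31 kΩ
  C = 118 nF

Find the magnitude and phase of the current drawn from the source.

Step 1 — Angular frequency: ω = 2π·f = 2π·139 = 873.4 rad/s.
Step 2 — Component impedances:
  R: Z = R = 4310 Ω
  C: Z = 1/(jωC) = -j/(ω·C) = 0 - j9703 Ω
Step 3 — Series combination: Z_total = R + C = 4310 - j9703 Ω = 1.062e+04∠-66.1° Ω.
Step 4 — Source phasor: V = 33.1∠60.0° V = 16.55 + j28.67 V.
Step 5 — Ohm's law: I = V / Z_total = (16.55 + j28.67) / (4310 - j9703) = -0.001835 + j0.00252 A.
Step 6 — Convert to polar: |I| = 0.003117 A, ∠I = 126.1°.

I = 0.003117∠126.1° A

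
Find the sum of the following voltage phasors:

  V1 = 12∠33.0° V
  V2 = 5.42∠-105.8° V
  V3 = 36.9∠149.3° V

Step 1 — Convert each phasor to rectangular form:
  V1 = 12·(cos(33.0°) + j·sin(33.0°)) = 10.06 + j6.536 V
  V2 = 5.42·(cos(-105.8°) + j·sin(-105.8°)) = -1.476 - j5.215 V
  V3 = 36.9·(cos(149.3°) + j·sin(149.3°)) = -31.73 + j18.84 V
Step 2 — Sum components: V_total = -23.14 + j20.16 V.
Step 3 — Convert to polar: |V_total| = 30.69 V, ∠V_total = 138.9°.

V_total = 30.69∠138.9° V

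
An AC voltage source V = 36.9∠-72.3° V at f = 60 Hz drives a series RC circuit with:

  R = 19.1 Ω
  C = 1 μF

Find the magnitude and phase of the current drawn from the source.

Step 1 — Angular frequency: ω = 2π·f = 2π·60 = 377 rad/s.
Step 2 — Component impedances:
  R: Z = R = 19.1 Ω
  C: Z = 1/(jωC) = -j/(ω·C) = 0 - j2653 Ω
Step 3 — Series combination: Z_total = R + C = 19.1 - j2653 Ω = 2653∠-89.6° Ω.
Step 4 — Source phasor: V = 36.9∠-72.3° V = 11.22 - j35.15 V.
Step 5 — Ohm's law: I = V / Z_total = (11.22 - j35.15) / (19.1 - j2653) = 0.01328 + j0.004134 A.
Step 6 — Convert to polar: |I| = 0.01391 A, ∠I = 17.3°.

I = 0.01391∠17.3° A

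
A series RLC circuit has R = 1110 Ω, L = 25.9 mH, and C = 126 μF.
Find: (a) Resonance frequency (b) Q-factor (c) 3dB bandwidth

Step 1 — Resonance condition Im(Z)=0 gives ω₀ = 1/√(LC).
Step 2 — ω₀ = 1/√(0.0259·0.000126) = 553.6 rad/s.
Step 3 — f₀ = ω₀/(2π) = 88.1 Hz.
Step 4 — Series Q: Q = ω₀L/R = 553.6·0.0259/1110 = 0.01292.
Step 5 — 3dB bandwidth: Δω = ω₀/Q = 4.286e+04 rad/s; BW = Δω/(2π) = 6821 Hz.

(a) f₀ = 88.1 Hz  (b) Q = 0.01292  (c) BW = 6821 Hz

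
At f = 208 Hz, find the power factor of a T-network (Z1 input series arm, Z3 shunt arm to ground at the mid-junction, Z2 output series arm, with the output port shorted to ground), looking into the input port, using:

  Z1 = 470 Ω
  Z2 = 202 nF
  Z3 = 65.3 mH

Step 1 — Angular frequency: ω = 2π·f = 2π·208 = 1307 rad/s.
Step 2 — Component impedances:
  Z1: Z = R = 470 Ω
  Z2: Z = 1/(jωC) = -j/(ω·C) = 0 - j3788 Ω
  Z3: Z = jωL = j·1307·0.0653 = 0 + j85.34 Ω
Step 3 — With the output port shorted to ground, the output series arm Z2 runs from the junction to ground; the shunt arm Z3 also runs from the junction to ground. They appear in parallel: Z3 || Z2 = 0 + j87.31 Ω.
Step 4 — Series with input arm Z1: Z_in = Z1 + (Z3 || Z2) = 470 + j87.31 Ω = 478∠10.5° Ω.
Step 5 — Power factor: PF = cos(φ) = Re(Z)/|Z| = 470/478.04 = 0.9832.
Step 6 — Type: Im(Z) = 87.31 ⇒ lagging (phase φ = 10.5°).

PF = 0.9832 (lagging, φ = 10.5°)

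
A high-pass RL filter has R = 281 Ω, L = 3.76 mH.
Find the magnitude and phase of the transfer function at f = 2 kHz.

Step 1 — Angular frequency: ω = 2π·2000 = 1.257e+04 rad/s.
Step 2 — Transfer function: H(jω) = jωL/(R + jωL).
Step 3 — Numerator jωL = j·47.25; denominator R + jωL = 281 + j47.25.
Step 4 — H = 0.0275 + j0.1635.
Step 5 — Magnitude: |H| = 0.1658 (-15.6 dB); phase: φ = 80.5°.

|H| = 0.1658 (-15.6 dB), φ = 80.5°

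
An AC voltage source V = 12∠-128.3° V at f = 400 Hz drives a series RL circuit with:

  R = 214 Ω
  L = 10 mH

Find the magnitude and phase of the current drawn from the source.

Step 1 — Angular frequency: ω = 2π·f = 2π·400 = 2513 rad/s.
Step 2 — Component impedances:
  R: Z = R = 214 Ω
  L: Z = jωL = j·2513·0.01 = 0 + j25.13 Ω
Step 3 — Series combination: Z_total = R + L = 214 + j25.13 Ω = 215.5∠6.7° Ω.
Step 4 — Source phasor: V = 12∠-128.3° V = -7.437 - j9.417 V.
Step 5 — Ohm's law: I = V / Z_total = (-7.437 - j9.417) / (214 + j25.13) = -0.03938 - j0.03938 A.
Step 6 — Convert to polar: |I| = 0.05569 A, ∠I = -135.0°.

I = 0.05569∠-135.0° A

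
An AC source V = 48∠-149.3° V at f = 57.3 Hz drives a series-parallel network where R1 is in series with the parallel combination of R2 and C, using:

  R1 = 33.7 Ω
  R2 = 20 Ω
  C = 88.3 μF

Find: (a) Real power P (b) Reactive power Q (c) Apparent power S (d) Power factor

Step 1 — Angular frequency: ω = 2π·f = 2π·57.3 = 360 rad/s.
Step 2 — Component impedances:
  R1: Z = R = 33.7 Ω
  R2: Z = R = 20 Ω
  C: Z = 1/(jωC) = -j/(ω·C) = 0 - j31.46 Ω
Step 3 — Parallel branch: R2 || C = 1/(1/R2 + 1/C) = 14.24 - j9.055 Ω.
Step 4 — Series with R1: Z_total = R1 + (R2 || C) = 47.94 - j9.055 Ω = 48.79∠-10.7° Ω.
Step 5 — Source phasor: V = 48∠-149.3° V = -41.27 - j24.51 V.
Step 6 — Current: I = V / Z = -0.738 - j0.6506 A = 0.9838∠-138.6° A.
Step 7 — Complex power: S = V·I* = 46.4 - j8.765 VA.
Step 8 — Real power: P = Re(S) = 46.4 W.
Step 9 — Reactive power: Q = Im(S) = -8.765 VAR.
Step 10 — Apparent power: |S| = 47.22 VA.
Step 11 — Power factor: PF = P/|S| = 0.9826 (leading).

(a) P = 46.4 W  (b) Q = -8.765 VAR  (c) S = 47.22 VA  (d) PF = 0.9826 (leading)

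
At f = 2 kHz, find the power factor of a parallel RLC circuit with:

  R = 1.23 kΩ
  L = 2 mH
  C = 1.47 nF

Step 1 — Angular frequency: ω = 2π·f = 2π·2000 = 1.257e+04 rad/s.
Step 2 — Component impedances:
  R: Z = R = 1230 Ω
  L: Z = jωL = j·1.257e+04·0.002 = 0 + j25.13 Ω
  C: Z = 1/(jωC) = -j/(ω·C) = 0 - j5.413e+04 Ω
Step 3 — Parallel combination: 1/Z_total = 1/R + 1/L + 1/C; Z_total = 0.5138 + j25.13 Ω = 25.14∠88.8° Ω.
Step 4 — Power factor: PF = cos(φ) = Re(Z)/|Z| = 0.5138/25.14 = 0.02044.
Step 5 — Type: Im(Z) = 25.13 ⇒ lagging (phase φ = 88.8°).

PF = 0.02044 (lagging, φ = 88.8°)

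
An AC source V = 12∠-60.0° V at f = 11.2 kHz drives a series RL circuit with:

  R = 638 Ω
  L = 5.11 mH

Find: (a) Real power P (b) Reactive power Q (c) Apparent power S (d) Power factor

Step 1 — Angular frequency: ω = 2π·f = 2π·1.12e+04 = 7.037e+04 rad/s.
Step 2 — Component impedances:
  R: Z = R = 638 Ω
  L: Z = jωL = j·7.037e+04·0.00511 = 0 + j359.6 Ω
Step 3 — Series combination: Z_total = R + L = 638 + j359.6 Ω = 732.4∠29.4° Ω.
Step 4 — Source phasor: V = 12∠-60.0° V = 6 - j10.39 V.
Step 5 — Current: I = V / Z = 0.0001695 - j0.01638 A = 0.01639∠-89.4° A.
Step 6 — Complex power: S = V·I* = 0.1713 + j0.09654 VA.
Step 7 — Real power: P = Re(S) = 0.1713 W.
Step 8 — Reactive power: Q = Im(S) = 0.09654 VAR.
Step 9 — Apparent power: |S| = 0.1966 VA.
Step 10 — Power factor: PF = P/|S| = 0.8712 (lagging).

(a) P = 0.1713 W  (b) Q = 0.09654 VAR  (c) S = 0.1966 VA  (d) PF = 0.8712 (lagging)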